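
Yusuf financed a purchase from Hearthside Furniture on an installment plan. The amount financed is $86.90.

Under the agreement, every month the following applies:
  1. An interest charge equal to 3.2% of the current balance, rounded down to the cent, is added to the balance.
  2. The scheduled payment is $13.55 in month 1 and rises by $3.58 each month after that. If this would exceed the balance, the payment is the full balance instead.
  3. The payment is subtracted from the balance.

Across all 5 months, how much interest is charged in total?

$9.16

Month 1: opening $86.90; interest $2.78 → $89.68; payment $13.55; balance $76.13
Month 2: opening $76.13; interest $2.43 → $78.56; payment $17.13; balance $61.43
Month 3: opening $61.43; interest $1.96 → $63.39; payment $20.71; balance $42.68
Month 4: opening $42.68; interest $1.36 → $44.04; payment $24.29; balance $19.75
Month 5: opening $19.75; interest $0.63 → $20.38; payment $20.38; balance $0.00
Total interest: $2.78 + $2.43 + $1.96 + $1.36 + $0.63 = $9.16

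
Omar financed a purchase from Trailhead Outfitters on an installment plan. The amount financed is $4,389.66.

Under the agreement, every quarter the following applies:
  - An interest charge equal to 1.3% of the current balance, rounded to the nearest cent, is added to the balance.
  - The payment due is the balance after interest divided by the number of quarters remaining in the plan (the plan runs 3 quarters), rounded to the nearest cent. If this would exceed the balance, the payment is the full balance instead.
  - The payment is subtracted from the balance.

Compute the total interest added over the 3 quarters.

Quarter 1: $4,389.66 +$57.07 interest = $4,446.73; pay $1,482.24 → $2,964.49
Quarter 2: $2,964.49 +$38.54 interest = $3,003.03; pay $1,501.52 → $1,501.51
Quarter 3: $1,501.51 +$19.52 interest = $1,521.03; pay $1,521.03 → $0.00
Total interest: $57.07 + $38.54 + $19.52 = $115.13

$115.13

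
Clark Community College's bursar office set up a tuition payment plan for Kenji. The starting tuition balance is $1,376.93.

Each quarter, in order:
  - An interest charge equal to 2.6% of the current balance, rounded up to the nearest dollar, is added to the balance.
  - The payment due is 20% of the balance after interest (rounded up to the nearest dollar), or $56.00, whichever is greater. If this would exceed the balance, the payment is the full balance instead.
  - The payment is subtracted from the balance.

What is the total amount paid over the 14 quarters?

$1,566.93

# | Opening | Interest | Payment | End bal
1 | $1,376.93 | $36.00 | $283.00 | $1,129.93
2 | $1,129.93 | $30.00 | $232.00 | $927.93
3 | $927.93 | $25.00 | $191.00 | $761.93
4 | $761.93 | $20.00 | $157.00 | $624.93
5 | $624.93 | $17.00 | $129.00 | $512.93
6 | $512.93 | $14.00 | $106.00 | $420.93
7 | $420.93 | $11.00 | $87.00 | $344.93
8 | $344.93 | $9.00 | $71.00 | $282.93
9 | $282.93 | $8.00 | $59.00 | $231.93
10 | $231.93 | $7.00 | $56.00 | $182.93
11 | $182.93 | $5.00 | $56.00 | $131.93
12 | $131.93 | $4.00 | $56.00 | $79.93
13 | $79.93 | $3.00 | $56.00 | $26.93
14 | $26.93 | $1.00 | $27.93 | $0.00
Total paid: $1,566.93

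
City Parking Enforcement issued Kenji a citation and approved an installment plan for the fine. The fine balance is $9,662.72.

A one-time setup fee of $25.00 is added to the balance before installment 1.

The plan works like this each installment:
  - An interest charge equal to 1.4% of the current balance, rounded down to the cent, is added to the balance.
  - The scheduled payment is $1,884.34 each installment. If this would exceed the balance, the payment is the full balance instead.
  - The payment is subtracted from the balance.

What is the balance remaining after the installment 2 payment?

$6,165.80

Installment 1: opening $9,687.72; interest $135.62 → $9,823.34; payment $1,884.34; balance $7,939.00
Installment 2: opening $7,939.00; interest $111.14 → $8,050.14; payment $1,884.34; balance $6,165.80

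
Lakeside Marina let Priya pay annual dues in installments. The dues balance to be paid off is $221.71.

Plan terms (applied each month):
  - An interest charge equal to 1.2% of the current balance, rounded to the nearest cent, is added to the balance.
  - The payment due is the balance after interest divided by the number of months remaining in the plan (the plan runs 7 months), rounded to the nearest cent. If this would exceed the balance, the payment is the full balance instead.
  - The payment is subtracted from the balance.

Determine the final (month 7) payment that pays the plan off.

Month 1: opening $221.71; interest $2.66 → $224.37; payment $32.05; balance $192.32
Month 2: opening $192.32; interest $2.31 → $194.63; payment $32.44; balance $162.19
Month 3: opening $162.19; interest $1.95 → $164.14; payment $32.83; balance $131.31
Month 4: opening $131.31; interest $1.58 → $132.89; payment $33.22; balance $99.67
Month 5: opening $99.67; interest $1.20 → $100.87; payment $33.62; balance $67.25
Month 6: opening $67.25; interest $0.81 → $68.06; payment $34.03; balance $34.03
Month 7: opening $34.03; interest $0.41 → $34.44; payment $34.44; balance $0.00

$34.44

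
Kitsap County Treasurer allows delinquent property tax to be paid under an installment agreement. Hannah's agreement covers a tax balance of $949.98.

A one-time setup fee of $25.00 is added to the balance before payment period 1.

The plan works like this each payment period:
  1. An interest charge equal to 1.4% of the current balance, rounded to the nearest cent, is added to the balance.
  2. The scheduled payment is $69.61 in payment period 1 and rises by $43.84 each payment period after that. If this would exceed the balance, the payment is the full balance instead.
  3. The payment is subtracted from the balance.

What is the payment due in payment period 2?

$113.45

Payment period 1: opening $974.98; interest $13.65 → $988.63; payment $69.61; balance $919.02
Payment period 2: opening $919.02; interest $12.87 → $931.89; payment $113.45; balance $818.44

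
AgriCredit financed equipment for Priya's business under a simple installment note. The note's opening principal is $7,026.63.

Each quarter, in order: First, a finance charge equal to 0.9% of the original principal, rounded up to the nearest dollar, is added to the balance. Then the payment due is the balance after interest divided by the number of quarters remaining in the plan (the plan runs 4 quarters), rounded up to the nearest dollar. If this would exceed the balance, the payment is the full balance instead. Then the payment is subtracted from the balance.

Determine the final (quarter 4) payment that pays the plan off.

Quarter 1: opening $7,026.63; interest $64.00 → $7,090.63; payment $1,773.00; balance $5,317.63
Quarter 2: opening $5,317.63; interest $64.00 → $5,381.63; payment $1,794.00; balance $3,587.63
Quarter 3: opening $3,587.63; interest $64.00 → $3,651.63; payment $1,826.00; balance $1,825.63
Quarter 4: opening $1,825.63; interest $64.00 → $1,889.63; payment $1,889.63; balance $0.00

$1,889.63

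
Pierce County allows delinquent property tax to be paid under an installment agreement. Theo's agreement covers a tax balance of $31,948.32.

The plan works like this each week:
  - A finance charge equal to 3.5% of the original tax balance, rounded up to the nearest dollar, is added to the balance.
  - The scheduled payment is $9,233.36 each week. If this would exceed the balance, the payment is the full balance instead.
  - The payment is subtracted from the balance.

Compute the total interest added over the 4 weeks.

Week 1: $31,948.32 +$1,119.00 interest = $33,067.32; pay $9,233.36 → $23,833.96
Week 2: $23,833.96 +$1,119.00 interest = $24,952.96; pay $9,233.36 → $15,719.60
Week 3: $15,719.60 +$1,119.00 interest = $16,838.60; pay $9,233.36 → $7,605.24
Week 4: $7,605.24 +$1,119.00 interest = $8,724.24; pay $8,724.24 → $0.00
Total interest: $1,119.00 + $1,119.00 + $1,119.00 + $1,119.00 = $4,476.00

$4,476.00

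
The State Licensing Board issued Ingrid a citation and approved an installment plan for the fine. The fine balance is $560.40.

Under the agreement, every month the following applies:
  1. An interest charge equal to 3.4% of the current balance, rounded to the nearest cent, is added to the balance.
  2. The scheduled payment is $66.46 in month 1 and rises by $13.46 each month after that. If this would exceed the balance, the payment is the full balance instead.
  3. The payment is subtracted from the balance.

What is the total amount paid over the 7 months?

$641.36

Month 1: $560.40 +$19.05 interest = $579.45; pay $66.46 → $512.99
Month 2: $512.99 +$17.44 interest = $530.43; pay $79.92 → $450.51
Month 3: $450.51 +$15.32 interest = $465.83; pay $93.38 → $372.45
Month 4: $372.45 +$12.66 interest = $385.11; pay $106.84 → $278.27
Month 5: $278.27 +$9.46 interest = $287.73; pay $120.30 → $167.43
Month 6: $167.43 +$5.69 interest = $173.12; pay $133.76 → $39.36
Month 7: $39.36 +$1.34 interest = $40.70; pay $40.70 → $0.00
Total paid: $641.36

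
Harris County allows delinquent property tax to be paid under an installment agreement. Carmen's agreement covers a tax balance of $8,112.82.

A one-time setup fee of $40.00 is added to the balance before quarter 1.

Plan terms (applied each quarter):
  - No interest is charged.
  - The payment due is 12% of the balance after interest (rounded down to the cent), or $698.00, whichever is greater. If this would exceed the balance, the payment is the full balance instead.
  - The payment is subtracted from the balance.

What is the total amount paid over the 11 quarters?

Quarter 1: opening $8,152.82; payment $978.33; balance $7,174.49
Quarter 2: opening $7,174.49; payment $860.93; balance $6,313.56
Quarter 3: opening $6,313.56; payment $757.62; balance $5,555.94
Quarter 4: opening $5,555.94; payment $698.00; balance $4,857.94
Quarter 5: opening $4,857.94; payment $698.00; balance $4,159.94
Quarter 6: opening $4,159.94; payment $698.00; balance $3,461.94
Quarter 7: opening $3,461.94; payment $698.00; balance $2,763.94
Quarter 8: opening $2,763.94; payment $698.00; balance $2,065.94
Quarter 9: opening $2,065.94; payment $698.00; balance $1,367.94
Quarter 10: opening $1,367.94; payment $698.00; balance $669.94
Quarter 11: opening $669.94; payment $669.94; balance $0.00
Total paid: $8,152.82

$8,152.82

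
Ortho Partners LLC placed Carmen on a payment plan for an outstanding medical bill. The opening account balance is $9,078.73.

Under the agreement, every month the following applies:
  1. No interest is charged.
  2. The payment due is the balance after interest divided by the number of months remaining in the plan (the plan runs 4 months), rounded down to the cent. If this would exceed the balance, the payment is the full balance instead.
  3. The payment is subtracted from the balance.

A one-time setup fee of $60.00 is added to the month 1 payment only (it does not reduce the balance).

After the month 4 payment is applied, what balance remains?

$0.00

Month 1: opening $9,078.73; payment $2,269.68 (+ $60.00 fee); balance $6,809.05
Month 2: opening $6,809.05; payment $2,269.68; balance $4,539.37
Month 3: opening $4,539.37; payment $2,269.68; balance $2,269.69
Month 4: opening $2,269.69; payment $2,269.69; balance $0.00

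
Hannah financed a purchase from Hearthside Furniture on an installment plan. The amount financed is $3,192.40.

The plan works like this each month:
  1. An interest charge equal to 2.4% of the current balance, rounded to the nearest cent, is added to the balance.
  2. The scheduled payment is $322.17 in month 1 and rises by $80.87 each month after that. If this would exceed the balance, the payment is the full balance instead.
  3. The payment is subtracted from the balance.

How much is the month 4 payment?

Month 1: $3,192.40 +$76.62 interest = $3,269.02; pay $322.17 → $2,946.85
Month 2: $2,946.85 +$70.72 interest = $3,017.57; pay $403.04 → $2,614.53
Month 3: $2,614.53 +$62.75 interest = $2,677.28; pay $483.91 → $2,193.37
Month 4: $2,193.37 +$52.64 interest = $2,246.01; pay $564.78 → $1,681.23

$564.78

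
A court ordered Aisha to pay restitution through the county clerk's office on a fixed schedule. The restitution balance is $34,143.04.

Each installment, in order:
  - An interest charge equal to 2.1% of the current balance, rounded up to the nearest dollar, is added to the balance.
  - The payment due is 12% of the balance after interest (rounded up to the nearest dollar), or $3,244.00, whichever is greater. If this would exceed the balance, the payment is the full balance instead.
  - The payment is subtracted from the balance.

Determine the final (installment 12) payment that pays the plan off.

Installment 1: opening $34,143.04; interest $718.00 → $34,861.04; payment $4,184.00; balance $30,677.04
Installment 2: opening $30,677.04; interest $645.00 → $31,322.04; payment $3,759.00; balance $27,563.04
Installment 3: opening $27,563.04; interest $579.00 → $28,142.04; payment $3,378.00; balance $24,764.04
Installment 4: opening $24,764.04; interest $521.00 → $25,285.04; payment $3,244.00; balance $22,041.04
Installment 5: opening $22,041.04; interest $463.00 → $22,504.04; payment $3,244.00; balance $19,260.04
Installment 6: opening $19,260.04; interest $405.00 → $19,665.04; payment $3,244.00; balance $16,421.04
Installment 7: opening $16,421.04; interest $345.00 → $16,766.04; payment $3,244.00; balance $13,522.04
Installment 8: opening $13,522.04; interest $284.00 → $13,806.04; payment $3,244.00; balance $10,562.04
Installment 9: opening $10,562.04; interest $222.00 → $10,784.04; payment $3,244.00; balance $7,540.04
Installment 10: opening $7,540.04; interest $159.00 → $7,699.04; payment $3,244.00; balance $4,455.04
Installment 11: opening $4,455.04; interest $94.00 → $4,549.04; payment $3,244.00; balance $1,305.04
Installment 12: opening $1,305.04; interest $28.00 → $1,333.04; payment $1,333.04; balance $0.00

$1,333.04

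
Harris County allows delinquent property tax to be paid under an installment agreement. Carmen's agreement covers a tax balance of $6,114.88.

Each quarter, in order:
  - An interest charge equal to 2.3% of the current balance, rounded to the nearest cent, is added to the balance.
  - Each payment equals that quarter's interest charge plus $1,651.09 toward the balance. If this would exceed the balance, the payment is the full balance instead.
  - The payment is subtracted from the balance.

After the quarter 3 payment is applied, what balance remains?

Quarter 1: $6,114.88 +$140.64 interest = $6,255.52; pay $1,791.73 → $4,463.79
Quarter 2: $4,463.79 +$102.67 interest = $4,566.46; pay $1,753.76 → $2,812.70
Quarter 3: $2,812.70 +$64.69 interest = $2,877.39; pay $1,715.78 → $1,161.61

$1,161.61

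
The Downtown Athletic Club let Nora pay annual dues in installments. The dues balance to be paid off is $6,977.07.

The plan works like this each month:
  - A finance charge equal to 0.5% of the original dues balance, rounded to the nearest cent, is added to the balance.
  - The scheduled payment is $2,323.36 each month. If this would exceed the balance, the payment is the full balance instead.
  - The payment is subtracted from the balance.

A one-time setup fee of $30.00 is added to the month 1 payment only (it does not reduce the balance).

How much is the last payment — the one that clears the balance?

$146.55

Month 1: $6,977.07 +$34.89 interest = $7,011.96; pay $2,323.36 (+ $30.00 fee) → $4,688.60
Month 2: $4,688.60 +$34.89 interest = $4,723.49; pay $2,323.36 → $2,400.13
Month 3: $2,400.13 +$34.89 interest = $2,435.02; pay $2,323.36 → $111.66
Month 4: $111.66 +$34.89 interest = $146.55; pay $146.55 → $0.00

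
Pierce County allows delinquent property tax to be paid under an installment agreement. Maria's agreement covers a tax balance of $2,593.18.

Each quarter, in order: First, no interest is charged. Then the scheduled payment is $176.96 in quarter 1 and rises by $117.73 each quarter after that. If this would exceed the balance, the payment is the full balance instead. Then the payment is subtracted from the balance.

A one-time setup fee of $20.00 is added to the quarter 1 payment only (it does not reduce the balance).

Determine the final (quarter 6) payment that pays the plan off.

# | Opening | Payment | Fee | End bal
1 | $2,593.18 | $176.96 | $20.00 | $2,416.22
2 | $2,416.22 | $294.69 | — | $2,121.53
3 | $2,121.53 | $412.42 | — | $1,709.11
4 | $1,709.11 | $530.15 | — | $1,178.96
5 | $1,178.96 | $647.88 | — | $531.08
6 | $531.08 | $531.08 | — | $0.00

$531.08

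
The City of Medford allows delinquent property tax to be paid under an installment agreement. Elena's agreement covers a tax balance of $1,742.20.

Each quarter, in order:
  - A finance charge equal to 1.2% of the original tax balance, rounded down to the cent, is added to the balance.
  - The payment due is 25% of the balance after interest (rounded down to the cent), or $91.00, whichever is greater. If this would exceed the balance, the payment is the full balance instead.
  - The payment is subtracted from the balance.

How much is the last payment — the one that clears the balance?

$27.40

Quarter 1: opening $1,742.20; interest $20.90 → $1,763.10; payment $440.77; balance $1,322.33
Quarter 2: opening $1,322.33; interest $20.90 → $1,343.23; payment $335.80; balance $1,007.43
Quarter 3: opening $1,007.43; interest $20.90 → $1,028.33; payment $257.08; balance $771.25
Quarter 4: opening $771.25; interest $20.90 → $792.15; payment $198.03; balance $594.12
Quarter 5: opening $594.12; interest $20.90 → $615.02; payment $153.75; balance $461.27
Quarter 6: opening $461.27; interest $20.90 → $482.17; payment $120.54; balance $361.63
Quarter 7: opening $361.63; interest $20.90 → $382.53; payment $95.63; balance $286.90
Quarter 8: opening $286.90; interest $20.90 → $307.80; payment $91.00; balance $216.80
Quarter 9: opening $216.80; interest $20.90 → $237.70; payment $91.00; balance $146.70
Quarter 10: opening $146.70; interest $20.90 → $167.60; payment $91.00; balance $76.60
Quarter 11: opening $76.60; interest $20.90 → $97.50; payment $91.00; balance $6.50
Quarter 12: opening $6.50; interest $20.90 → $27.40; payment $27.40; balance $0.00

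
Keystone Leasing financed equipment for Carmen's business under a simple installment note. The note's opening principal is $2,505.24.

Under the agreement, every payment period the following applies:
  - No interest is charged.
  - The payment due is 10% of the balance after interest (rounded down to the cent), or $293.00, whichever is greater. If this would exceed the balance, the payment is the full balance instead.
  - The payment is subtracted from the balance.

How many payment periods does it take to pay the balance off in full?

9

# | Opening | Payment | End bal
1 | $2,505.24 | $293.00 | $2,212.24
2 | $2,212.24 | $293.00 | $1,919.24
3 | $1,919.24 | $293.00 | $1,626.24
4 | $1,626.24 | $293.00 | $1,333.24
5 | $1,333.24 | $293.00 | $1,040.24
6 | $1,040.24 | $293.00 | $747.24
7 | $747.24 | $293.00 | $454.24
8 | $454.24 | $293.00 | $161.24
9 | $161.24 | $161.24 | $0.00
Balance reaches $0.00 in payment period 9.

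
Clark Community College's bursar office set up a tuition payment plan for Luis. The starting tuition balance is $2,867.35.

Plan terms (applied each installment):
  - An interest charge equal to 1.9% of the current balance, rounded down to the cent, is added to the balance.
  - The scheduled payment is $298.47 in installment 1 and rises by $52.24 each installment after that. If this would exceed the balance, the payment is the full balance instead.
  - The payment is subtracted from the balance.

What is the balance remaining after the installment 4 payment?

Installment 1: opening $2,867.35; interest $54.47 → $2,921.82; payment $298.47; balance $2,623.35
Installment 2: opening $2,623.35; interest $49.84 → $2,673.19; payment $350.71; balance $2,322.48
Installment 3: opening $2,322.48; interest $44.12 → $2,366.60; payment $402.95; balance $1,963.65
Installment 4: opening $1,963.65; interest $37.30 → $2,000.95; payment $455.19; balance $1,545.76

$1,545.76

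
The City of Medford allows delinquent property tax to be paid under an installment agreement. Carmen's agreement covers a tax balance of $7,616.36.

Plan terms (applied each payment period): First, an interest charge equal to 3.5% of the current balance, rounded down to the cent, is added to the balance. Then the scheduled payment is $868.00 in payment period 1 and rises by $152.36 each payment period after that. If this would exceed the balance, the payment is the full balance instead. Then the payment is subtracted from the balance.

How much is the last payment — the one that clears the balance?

Payment period 1: opening $7,616.36; interest $266.57 → $7,882.93; payment $868.00; balance $7,014.93
Payment period 2: opening $7,014.93; interest $245.52 → $7,260.45; payment $1,020.36; balance $6,240.09
Payment period 3: opening $6,240.09; interest $218.40 → $6,458.49; payment $1,172.72; balance $5,285.77
Payment period 4: opening $5,285.77; interest $185.00 → $5,470.77; payment $1,325.08; balance $4,145.69
Payment period 5: opening $4,145.69; interest $145.09 → $4,290.78; payment $1,477.44; balance $2,813.34
Payment period 6: opening $2,813.34; interest $98.46 → $2,911.80; payment $1,629.80; balance $1,282.00
Payment period 7: opening $1,282.00; interest $44.87 → $1,326.87; payment $1,326.87; balance $0.00

$1,326.87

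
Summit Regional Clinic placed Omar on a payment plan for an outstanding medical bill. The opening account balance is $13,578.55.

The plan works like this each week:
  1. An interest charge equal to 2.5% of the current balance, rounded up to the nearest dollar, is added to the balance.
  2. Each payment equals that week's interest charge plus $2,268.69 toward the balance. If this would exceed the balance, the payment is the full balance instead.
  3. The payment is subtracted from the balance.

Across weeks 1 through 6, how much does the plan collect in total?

$14,767.55

Week 1: opening $13,578.55; interest $340.00 → $13,918.55; payment $2,608.69; balance $11,309.86
Week 2: opening $11,309.86; interest $283.00 → $11,592.86; payment $2,551.69; balance $9,041.17
Week 3: opening $9,041.17; interest $227.00 → $9,268.17; payment $2,495.69; balance $6,772.48
Week 4: opening $6,772.48; interest $170.00 → $6,942.48; payment $2,438.69; balance $4,503.79
Week 5: opening $4,503.79; interest $113.00 → $4,616.79; payment $2,381.69; balance $2,235.10
Week 6: opening $2,235.10; interest $56.00 → $2,291.10; payment $2,291.10; balance $0.00
Total paid: $14,767.55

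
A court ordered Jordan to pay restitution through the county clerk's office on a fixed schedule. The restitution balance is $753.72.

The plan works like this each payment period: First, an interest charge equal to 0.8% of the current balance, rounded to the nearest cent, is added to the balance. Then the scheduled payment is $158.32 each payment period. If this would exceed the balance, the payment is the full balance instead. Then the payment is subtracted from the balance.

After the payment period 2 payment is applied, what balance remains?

$447.92

Payment period 1: $753.72 +$6.03 interest = $759.75; pay $158.32 → $601.43
Payment period 2: $601.43 +$4.81 interest = $606.24; pay $158.32 → $447.92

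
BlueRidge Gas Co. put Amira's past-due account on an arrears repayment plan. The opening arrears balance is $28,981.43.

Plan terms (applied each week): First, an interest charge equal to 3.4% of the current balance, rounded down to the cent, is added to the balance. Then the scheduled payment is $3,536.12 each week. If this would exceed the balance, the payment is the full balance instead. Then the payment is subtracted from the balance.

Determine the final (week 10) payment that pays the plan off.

$2,731.54

Week 1: opening $28,981.43; interest $985.36 → $29,966.79; payment $3,536.12; balance $26,430.67
Week 2: opening $26,430.67; interest $898.64 → $27,329.31; payment $3,536.12; balance $23,793.19
Week 3: opening $23,793.19; interest $808.96 → $24,602.15; payment $3,536.12; balance $21,066.03
Week 4: opening $21,066.03; interest $716.24 → $21,782.27; payment $3,536.12; balance $18,246.15
Week 5: opening $18,246.15; interest $620.36 → $18,866.51; payment $3,536.12; balance $15,330.39
Week 6: opening $15,330.39; interest $521.23 → $15,851.62; payment $3,536.12; balance $12,315.50
Week 7: opening $12,315.50; interest $418.72 → $12,734.22; payment $3,536.12; balance $9,198.10
Week 8: opening $9,198.10; interest $312.73 → $9,510.83; payment $3,536.12; balance $5,974.71
Week 9: opening $5,974.71; interest $203.14 → $6,177.85; payment $3,536.12; balance $2,641.73
Week 10: opening $2,641.73; interest $89.81 → $2,731.54; payment $2,731.54; balance $0.00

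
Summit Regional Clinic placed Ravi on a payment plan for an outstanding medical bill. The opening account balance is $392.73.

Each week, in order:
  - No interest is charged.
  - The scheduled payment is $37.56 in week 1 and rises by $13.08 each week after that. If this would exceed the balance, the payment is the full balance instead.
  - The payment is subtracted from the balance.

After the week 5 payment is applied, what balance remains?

Week 1: $392.73 − $37.56 → $355.17
Week 2: $355.17 − $50.64 → $304.53
Week 3: $304.53 − $63.72 → $240.81
Week 4: $240.81 − $76.80 → $164.01
Week 5: $164.01 − $89.88 → $74.13

$74.13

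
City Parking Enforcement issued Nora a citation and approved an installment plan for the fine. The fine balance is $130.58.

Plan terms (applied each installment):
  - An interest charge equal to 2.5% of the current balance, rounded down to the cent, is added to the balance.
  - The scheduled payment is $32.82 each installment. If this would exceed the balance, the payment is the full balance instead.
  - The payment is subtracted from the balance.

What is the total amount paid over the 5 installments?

Installment 1: opening $130.58; interest $3.26 → $133.84; payment $32.82; balance $101.02
Installment 2: opening $101.02; interest $2.52 → $103.54; payment $32.82; balance $70.72
Installment 3: opening $70.72; interest $1.76 → $72.48; payment $32.82; balance $39.66
Installment 4: opening $39.66; interest $0.99 → $40.65; payment $32.82; balance $7.83
Installment 5: opening $7.83; interest $0.19 → $8.02; payment $8.02; balance $0.00
Total paid: $139.30

$139.30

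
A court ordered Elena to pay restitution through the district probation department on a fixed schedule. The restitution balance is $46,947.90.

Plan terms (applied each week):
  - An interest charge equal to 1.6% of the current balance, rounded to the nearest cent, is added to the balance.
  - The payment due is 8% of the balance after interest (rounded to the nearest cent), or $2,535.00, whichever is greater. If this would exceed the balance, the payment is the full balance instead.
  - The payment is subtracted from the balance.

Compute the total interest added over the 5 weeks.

Week 1: $46,947.90 +$751.17 interest = $47,699.07; pay $3,815.93 → $43,883.14
Week 2: $43,883.14 +$702.13 interest = $44,585.27; pay $3,566.82 → $41,018.45
Week 3: $41,018.45 +$656.30 interest = $41,674.75; pay $3,333.98 → $38,340.77
Week 4: $38,340.77 +$613.45 interest = $38,954.22; pay $3,116.34 → $35,837.88
Week 5: $35,837.88 +$573.41 interest = $36,411.29; pay $2,912.90 → $33,498.39
Total interest: $751.17 + $702.13 + $656.30 + $613.45 + $573.41 = $3,296.46

$3,296.46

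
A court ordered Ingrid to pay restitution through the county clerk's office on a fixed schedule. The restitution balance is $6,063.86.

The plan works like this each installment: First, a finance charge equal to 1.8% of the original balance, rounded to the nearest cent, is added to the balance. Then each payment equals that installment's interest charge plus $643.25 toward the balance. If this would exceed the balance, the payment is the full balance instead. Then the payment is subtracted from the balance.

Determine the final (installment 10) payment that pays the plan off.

Installment 1: opening $6,063.86; interest $109.15 → $6,173.01; payment $752.40; balance $5,420.61
Installment 2: opening $5,420.61; interest $109.15 → $5,529.76; payment $752.40; balance $4,777.36
Installment 3: opening $4,777.36; interest $109.15 → $4,886.51; payment $752.40; balance $4,134.11
Installment 4: opening $4,134.11; interest $109.15 → $4,243.26; payment $752.40; balance $3,490.86
Installment 5: opening $3,490.86; interest $109.15 → $3,600.01; payment $752.40; balance $2,847.61
Installment 6: opening $2,847.61; interest $109.15 → $2,956.76; payment $752.40; balance $2,204.36
Installment 7: opening $2,204.36; interest $109.15 → $2,313.51; payment $752.40; balance $1,561.11
Installment 8: opening $1,561.11; interest $109.15 → $1,670.26; payment $752.40; balance $917.86
Installment 9: opening $917.86; interest $109.15 → $1,027.01; payment $752.40; balance $274.61
Installment 10: opening $274.61; interest $109.15 → $383.76; payment $383.76; balance $0.00

$383.76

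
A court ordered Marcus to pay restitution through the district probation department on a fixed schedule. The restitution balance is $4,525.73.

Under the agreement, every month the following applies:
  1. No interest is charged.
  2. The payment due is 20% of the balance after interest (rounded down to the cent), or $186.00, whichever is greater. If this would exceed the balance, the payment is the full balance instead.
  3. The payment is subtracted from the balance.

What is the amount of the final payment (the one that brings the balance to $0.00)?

$15.31

Month 1: opening $4,525.73; payment $905.14; balance $3,620.59
Month 2: opening $3,620.59; payment $724.11; balance $2,896.48
Month 3: opening $2,896.48; payment $579.29; balance $2,317.19
Month 4: opening $2,317.19; payment $463.43; balance $1,853.76
Month 5: opening $1,853.76; payment $370.75; balance $1,483.01
Month 6: opening $1,483.01; payment $296.60; balance $1,186.41
Month 7: opening $1,186.41; payment $237.28; balance $949.13
Month 8: opening $949.13; payment $189.82; balance $759.31
Month 9: opening $759.31; payment $186.00; balance $573.31
Month 10: opening $573.31; payment $186.00; balance $387.31
Month 11: opening $387.31; payment $186.00; balance $201.31
Month 12: opening $201.31; payment $186.00; balance $15.31
Month 13: opening $15.31; payment $15.31; balance $0.00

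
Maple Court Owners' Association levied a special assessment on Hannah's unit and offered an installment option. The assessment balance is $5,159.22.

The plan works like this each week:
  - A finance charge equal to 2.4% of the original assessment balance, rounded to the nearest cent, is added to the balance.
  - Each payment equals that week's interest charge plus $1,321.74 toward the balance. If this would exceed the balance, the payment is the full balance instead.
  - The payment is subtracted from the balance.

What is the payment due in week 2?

$1,445.56

# | Opening | Interest | Payment | End bal
1 | $5,159.22 | $123.82 | $1,445.56 | $3,837.48
2 | $3,837.48 | $123.82 | $1,445.56 | $2,515.74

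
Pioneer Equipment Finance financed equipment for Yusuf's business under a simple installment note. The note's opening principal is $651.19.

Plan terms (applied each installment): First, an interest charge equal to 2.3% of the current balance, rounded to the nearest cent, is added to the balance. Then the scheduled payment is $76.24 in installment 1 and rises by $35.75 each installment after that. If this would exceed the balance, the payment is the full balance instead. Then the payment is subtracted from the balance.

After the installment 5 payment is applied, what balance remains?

# | Opening | Interest | Payment | End bal
1 | $651.19 | $14.98 | $76.24 | $589.93
2 | $589.93 | $13.57 | $111.99 | $491.51
3 | $491.51 | $11.30 | $147.74 | $355.07
4 | $355.07 | $8.17 | $183.49 | $179.75
5 | $179.75 | $4.13 | $183.88 | $0.00

$0.00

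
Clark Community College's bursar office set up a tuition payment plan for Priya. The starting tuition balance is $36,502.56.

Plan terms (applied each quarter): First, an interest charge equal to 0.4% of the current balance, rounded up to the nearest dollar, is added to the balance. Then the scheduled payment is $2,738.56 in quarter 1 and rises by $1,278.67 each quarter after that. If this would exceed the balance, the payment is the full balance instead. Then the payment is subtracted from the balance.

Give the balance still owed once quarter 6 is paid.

$1,512.15

# | Opening | Interest | Payment | End bal
1 | $36,502.56 | $147.00 | $2,738.56 | $33,911.00
2 | $33,911.00 | $136.00 | $4,017.23 | $30,029.77
3 | $30,029.77 | $121.00 | $5,295.90 | $24,854.87
4 | $24,854.87 | $100.00 | $6,574.57 | $18,380.30
5 | $18,380.30 | $74.00 | $7,853.24 | $10,601.06
6 | $10,601.06 | $43.00 | $9,131.91 | $1,512.15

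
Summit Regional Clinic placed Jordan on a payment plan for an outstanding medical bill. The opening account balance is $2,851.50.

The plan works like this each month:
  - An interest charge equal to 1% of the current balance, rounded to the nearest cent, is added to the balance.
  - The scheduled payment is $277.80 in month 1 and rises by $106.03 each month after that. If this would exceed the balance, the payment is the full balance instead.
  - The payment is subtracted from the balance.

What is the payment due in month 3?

$489.86

Month 1: $2,851.50 +$28.52 interest = $2,880.02; pay $277.80 → $2,602.22
Month 2: $2,602.22 +$26.02 interest = $2,628.24; pay $383.83 → $2,244.41
Month 3: $2,244.41 +$22.44 interest = $2,266.85; pay $489.86 → $1,776.99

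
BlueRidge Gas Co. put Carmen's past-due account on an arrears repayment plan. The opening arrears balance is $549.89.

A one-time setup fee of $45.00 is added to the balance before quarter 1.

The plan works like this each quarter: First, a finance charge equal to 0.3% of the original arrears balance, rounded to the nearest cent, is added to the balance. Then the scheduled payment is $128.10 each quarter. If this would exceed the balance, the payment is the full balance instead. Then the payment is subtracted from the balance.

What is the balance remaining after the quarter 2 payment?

$341.99

Quarter 1: opening $594.89; interest $1.65 → $596.54; payment $128.10; balance $468.44
Quarter 2: opening $468.44; interest $1.65 → $470.09; payment $128.10; balance $341.99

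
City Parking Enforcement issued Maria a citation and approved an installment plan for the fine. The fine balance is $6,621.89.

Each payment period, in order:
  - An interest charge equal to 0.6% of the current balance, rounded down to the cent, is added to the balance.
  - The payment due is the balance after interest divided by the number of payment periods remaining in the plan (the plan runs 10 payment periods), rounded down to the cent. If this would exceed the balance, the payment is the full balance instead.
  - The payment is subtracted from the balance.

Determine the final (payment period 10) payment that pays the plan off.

Payment period 1: opening $6,621.89; interest $39.73 → $6,661.62; payment $666.16; balance $5,995.46
Payment period 2: opening $5,995.46; interest $35.97 → $6,031.43; payment $670.15; balance $5,361.28
Payment period 3: opening $5,361.28; interest $32.16 → $5,393.44; payment $674.18; balance $4,719.26
Payment period 4: opening $4,719.26; interest $28.31 → $4,747.57; payment $678.22; balance $4,069.35
Payment period 5: opening $4,069.35; interest $24.41 → $4,093.76; payment $682.29; balance $3,411.47
Payment period 6: opening $3,411.47; interest $20.46 → $3,431.93; payment $686.38; balance $2,745.55
Payment period 7: opening $2,745.55; interest $16.47 → $2,762.02; payment $690.50; balance $2,071.52
Payment period 8: opening $2,071.52; interest $12.42 → $2,083.94; payment $694.64; balance $1,389.30
Payment period 9: opening $1,389.30; interest $8.33 → $1,397.63; payment $698.81; balance $698.82
Payment period 10: opening $698.82; interest $4.19 → $703.01; payment $703.01; balance $0.00

$703.01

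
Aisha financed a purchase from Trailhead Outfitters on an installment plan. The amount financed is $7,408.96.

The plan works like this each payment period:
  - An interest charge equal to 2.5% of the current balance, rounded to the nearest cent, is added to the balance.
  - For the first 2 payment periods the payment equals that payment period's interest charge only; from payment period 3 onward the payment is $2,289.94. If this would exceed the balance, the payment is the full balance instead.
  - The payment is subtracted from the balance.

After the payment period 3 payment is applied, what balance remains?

$5,304.24

Payment period 1: opening $7,408.96; interest $185.22 → $7,594.18; payment $185.22; balance $7,408.96
Payment period 2: opening $7,408.96; interest $185.22 → $7,594.18; payment $185.22; balance $7,408.96
Payment period 3: opening $7,408.96; interest $185.22 → $7,594.18; payment $2,289.94; balance $5,304.24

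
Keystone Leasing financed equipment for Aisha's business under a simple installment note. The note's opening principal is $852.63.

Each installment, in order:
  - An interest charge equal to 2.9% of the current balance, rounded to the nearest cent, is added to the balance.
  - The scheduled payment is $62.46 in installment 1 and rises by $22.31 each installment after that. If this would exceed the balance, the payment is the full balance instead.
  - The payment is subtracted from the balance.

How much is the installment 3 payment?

Installment 1: $852.63 +$24.73 interest = $877.36; pay $62.46 → $814.90
Installment 2: $814.90 +$23.63 interest = $838.53; pay $84.77 → $753.76
Installment 3: $753.76 +$21.86 interest = $775.62; pay $107.08 → $668.54

$107.08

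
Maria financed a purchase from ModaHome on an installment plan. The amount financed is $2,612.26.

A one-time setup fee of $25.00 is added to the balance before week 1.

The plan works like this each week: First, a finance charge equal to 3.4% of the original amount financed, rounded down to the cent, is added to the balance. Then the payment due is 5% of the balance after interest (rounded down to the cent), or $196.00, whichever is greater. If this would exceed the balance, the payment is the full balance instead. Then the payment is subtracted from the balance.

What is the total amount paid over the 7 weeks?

$1,372.00

Week 1: $2,637.26 +$88.81 interest = $2,726.07; pay $196.00 → $2,530.07
Week 2: $2,530.07 +$88.81 interest = $2,618.88; pay $196.00 → $2,422.88
Week 3: $2,422.88 +$88.81 interest = $2,511.69; pay $196.00 → $2,315.69
Week 4: $2,315.69 +$88.81 interest = $2,404.50; pay $196.00 → $2,208.50
Week 5: $2,208.50 +$88.81 interest = $2,297.31; pay $196.00 → $2,101.31
Week 6: $2,101.31 +$88.81 interest = $2,190.12; pay $196.00 → $1,994.12
Week 7: $1,994.12 +$88.81 interest = $2,082.93; pay $196.00 → $1,886.93
Total paid: $1,372.00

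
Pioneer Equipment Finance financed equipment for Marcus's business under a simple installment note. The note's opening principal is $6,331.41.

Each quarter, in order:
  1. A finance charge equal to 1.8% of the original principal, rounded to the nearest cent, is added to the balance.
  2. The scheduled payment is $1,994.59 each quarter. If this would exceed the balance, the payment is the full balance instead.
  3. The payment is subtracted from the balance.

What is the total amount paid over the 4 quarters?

# | Opening | Interest | Payment | End bal
1 | $6,331.41 | $113.97 | $1,994.59 | $4,450.79
2 | $4,450.79 | $113.97 | $1,994.59 | $2,570.17
3 | $2,570.17 | $113.97 | $1,994.59 | $689.55
4 | $689.55 | $113.97 | $803.52 | $0.00
Total paid: $6,787.29

$6,787.29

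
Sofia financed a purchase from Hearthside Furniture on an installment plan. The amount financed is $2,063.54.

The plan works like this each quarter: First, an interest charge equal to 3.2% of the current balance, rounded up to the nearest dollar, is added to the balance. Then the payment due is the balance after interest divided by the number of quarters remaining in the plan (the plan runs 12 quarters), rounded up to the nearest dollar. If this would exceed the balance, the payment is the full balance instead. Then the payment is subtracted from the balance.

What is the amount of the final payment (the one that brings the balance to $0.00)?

# | Opening | Interest | Payment | End bal
1 | $2,063.54 | $67.00 | $178.00 | $1,952.54
2 | $1,952.54 | $63.00 | $184.00 | $1,831.54
3 | $1,831.54 | $59.00 | $190.00 | $1,700.54
4 | $1,700.54 | $55.00 | $196.00 | $1,559.54
5 | $1,559.54 | $50.00 | $202.00 | $1,407.54
6 | $1,407.54 | $46.00 | $208.00 | $1,245.54
7 | $1,245.54 | $40.00 | $215.00 | $1,070.54
8 | $1,070.54 | $35.00 | $222.00 | $883.54
9 | $883.54 | $29.00 | $229.00 | $683.54
10 | $683.54 | $22.00 | $236.00 | $469.54
11 | $469.54 | $16.00 | $243.00 | $242.54
12 | $242.54 | $8.00 | $250.54 | $0.00

$250.54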